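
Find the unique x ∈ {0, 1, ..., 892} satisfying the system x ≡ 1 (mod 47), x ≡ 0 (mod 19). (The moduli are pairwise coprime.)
The moduli 47, 19 are pairwise coprime, so by the CRT there is a unique solution mod 47·19 = 893.
Solve by successive substitution. Start with x ≡ 1 (mod 47).
  Combine with x ≡ 0 (mod 19): write x = 1 + 47·t and require 1 + 47·t ≡ 0 (mod 19), i.e. 47·t ≡ 0 − 1 ≡ 18 (mod 19). Since 47^(−1) ≡ 17 (mod 19) (47 ≡ 9 (mod 19)), t ≡ 17·18 ≡ 2 (mod 19). So x ≡ 1 + 47·2 = 95 (mod 893).
Unique solution in [0, 893): x = 95.

Final answer: x ≡ 95 (mod 893); the representative in [0, 893) is 95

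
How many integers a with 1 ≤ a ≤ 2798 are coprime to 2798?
The number of a ∈ {1, ..., 2798} with gcd(a, 2798) = 1 is by definition Euler's totient φ(2798). φ is multiplicative, with φ(p^e) = p^e − p^(e−1). Factorise 2798 = 2 · 1399. Then
  φ(2798) = (2 − 1) · (1399 − 1) = 1 · 1398 = 1398.
So there are 1398 such integers.

Final answer: 1398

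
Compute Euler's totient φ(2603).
φ is multiplicative, with φ(p^e) = p^e − p^(e−1). Factorise 2603 = 19 · 137. Then
  φ(2603) = (19 − 1) · (137 − 1) = 18 · 136 = 2448.

Final answer: φ(2603) = 2448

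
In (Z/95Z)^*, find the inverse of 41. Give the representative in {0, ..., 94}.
Apply the extended Euclidean algorithm to (95, 41), tracking rows (r, s, t) with s·95 + t·41 = r. Each division r_prev = q·r_cur + r_new produces the new row as (previous row) − q·(current row):
  row A: (95, 1, 0)   [1·95 + 0·41 = 95]
  row B: (41, 0, 1)   [0·95 + 1·41 = 41]
  95 = 2·41 + 13   → row C = row A − 2·row B = (13, 1, −2)   [check: 1·95 − 2·41 = 13]
  41 = 3·13 + 2   → row D = row B − 3·row C = (2, −3, 7)   [check: −3·95 + 7·41 = 2]
  13 = 6·2 + 1   → row E = row C − 6·row D = (1, 19, −44)   [check: 19·95 − 44·41 = 1]
  2 = 2·1 + 0   → remainder 0, stop. gcd = 1 (last nonzero row E).
The gcd is 1, so 41 is invertible mod 95. The last nonzero row gives 19·95 − 44·41 = 1, so t = −44. So 41^(−1) ≡ −44 ≡ 51 (mod 95). Verify: 41 · 51 = 2091 ≡ 1 (mod 95). ✓

Final answer: 41^(−1) ≡ 51 (mod 95)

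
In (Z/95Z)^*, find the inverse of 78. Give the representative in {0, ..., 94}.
Apply the extended Euclidean algorithm to (95, 78), tracking rows (r, s, t) with s·95 + t·78 = r. Each division r_prev = q·r_cur + r_new produces the new row as (previous row) − q·(current row):
  row A: (95, 1, 0)   [1·95 + 0·78 = 95]
  row B: (78, 0, 1)   [0·95 + 1·78 = 78]
  95 = 1·78 + 17   → row C = row A − 1·row B = (17, 1, −1)   [check: 1·95 − 1·78 = 17]
  78 = 4·17 + 10   → row D = row B − 4·row C = (10, −4, 5)   [check: −4·95 + 5·78 = 10]
  17 = 1·10 + 7   → row E = row C − 1·row D = (7, 5, −6)   [check: 5·95 − 6·78 = 7]
  10 = 1·7 + 3   → row F = row D − 1·row E = (3, −9, 11)   [check: −9·95 + 11·78 = 3]
  7 = 2·3 + 1   → row G = row E − 2·row F = (1, 23, −28)   [check: 23·95 − 28·78 = 1]
  3 = 3·1 + 0   → remainder 0, stop. gcd = 1 (last nonzero row G).
The gcd is 1, so 78 is invertible mod 95. The last nonzero row gives 23·95 − 28·78 = 1, so t = −28. So 78^(−1) ≡ −28 ≡ 67 (mod 95). Verify: 78 · 67 = 5226 ≡ 1 (mod 95). ✓

Final answer: 78^(−1) ≡ 67 (mod 95)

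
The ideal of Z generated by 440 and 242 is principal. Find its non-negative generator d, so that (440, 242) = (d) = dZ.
In the PID Z, (a, b) is generated by gcd(a, b). Compute gcd(440, 242) with the extended Euclidean algorithm, tracking rows (r, s, t) with s·440 + t·242 = r:
  row A: (440, 1, 0)   [1·440 + 0·242 = 440]
  row B: (242, 0, 1)   [0·440 + 1·242 = 242]
  440 = 1·242 + 198   → row C = row A − 1·row B = (198, 1, −1)   [check: 1·440 − 1·242 = 198]
  242 = 1·198 + 44   → row D = row B − 1·row C = (44, −1, 2)   [check: −1·440 + 2·242 = 44]
  198 = 4·44 + 22   → row E = row C − 4·row D = (22, 5, −9)   [check: 5·440 − 9·242 = 22]
  44 = 2·22 + 0   → remainder 0, stop. gcd = 22 (last nonzero row E).
So gcd(440, 242) = 22, with Bézout identity 5·440 − 9·242 = 22. Containment (⊇): the Bézout identity exhibits 22 as an element of (440, 242), giving (22) ⊆ (440, 242). Containment (⊆): since 22 | 440 and 22 | 242 (440 = 22·20, 242 = 22·11), every Z-linear combination of 440 and 242 is divisible by 22, so (440, 242) ⊆ (22). Therefore (440, 242) = (22), d = 22.

Final answer: (440, 242) = (22); d = 22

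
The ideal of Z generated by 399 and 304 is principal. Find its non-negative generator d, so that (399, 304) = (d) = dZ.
(399, 304) = (19); d = 19

In the PID Z, (a, b) is generated by gcd(a, b). Compute gcd(399, 304) with the extended Euclidean algorithm, tracking rows (r, s, t) with s·399 + t·304 = r:
  row A: (399, 1, 0)   [1·399 + 0·304 = 399]
  row B: (304, 0, 1)   [0·399 + 1·304 = 304]
  399 = 1·304 + 95   → row C = row A − 1·row B = (95, 1, −1)   [check: 1·399 − 1·304 = 95]
  304 = 3·95 + 19   → row D = row B − 3·row C = (19, −3, 4)   [check: −3·399 + 4·304 = 19]
  95 = 5·19 + 0   → remainder 0, stop. gcd = 19 (last nonzero row D).
So gcd(399, 304) = 19, with Bézout identity −3·399 + 4·304 = 19. Containment (⊇): the Bézout identity exhibits 19 as an element of (399, 304), giving (19) ⊆ (399, 304). Containment (⊆): since 19 | 399 and 19 | 304 (399 = 19·21, 304 = 19·16), every Z-linear combination of 399 and 304 is divisible by 19, so (399, 304) ⊆ (19). Therefore (399, 304) = (19), d = 19.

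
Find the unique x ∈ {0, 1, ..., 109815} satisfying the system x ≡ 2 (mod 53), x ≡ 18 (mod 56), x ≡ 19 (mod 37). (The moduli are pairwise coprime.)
The moduli 53, 56, 37 are pairwise coprime, so by the CRT there is a unique solution mod 53·56·37 = 109816.
Solve by successive substitution. Start with x ≡ 2 (mod 53).
  Combine with x ≡ 18 (mod 56): write x = 2 + 53·t and require 2 + 53·t ≡ 18 (mod 56), i.e. 53·t ≡ 18 − 2 ≡ 16 (mod 56). Since 53^(−1) ≡ 37 (mod 56), t ≡ 37·16 ≡ 32 (mod 56). So x ≡ 2 + 53·32 = 1698 (mod 2968).
  Combine with x ≡ 19 (mod 37): write x = 1698 + 2968·t and require 1698 + 2968·t ≡ 19 (mod 37), i.e. 2968·t ≡ 19 − 1698 ≡ 23 (mod 37). Since 2968^(−1) ≡ 14 (mod 37) (2968 ≡ 8 (mod 37)), t ≡ 14·23 ≡ 26 (mod 37). So x ≡ 1698 + 2968·26 = 78866 (mod 109816).
Unique solution in [0, 109816): x = 78866.

Final answer: x ≡ 78866 (mod 109816); the representative in [0, 109816) is 78866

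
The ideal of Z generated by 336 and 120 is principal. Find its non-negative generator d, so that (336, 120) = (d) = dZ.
(336, 120) = (24); d = 24

In the PID Z, (a, b) is generated by gcd(a, b). Compute gcd(336, 120) with the extended Euclidean algorithm, tracking rows (r, s, t) with s·336 + t·120 = r:
  row A: (336, 1, 0)   [1·336 + 0·120 = 336]
  row B: (120, 0, 1)   [0·336 + 1·120 = 120]
  336 = 2·120 + 96   → row C = row A − 2·row B = (96, 1, −2)   [check: 1·336 − 2·120 = 96]
  120 = 1·96 + 24   → row D = row B − 1·row C = (24, −1, 3)   [check: −1·336 + 3·120 = 24]
  96 = 4·24 + 0   → remainder 0, stop. gcd = 24 (last nonzero row D).
So gcd(336, 120) = 24, with Bézout identity −1·336 + 3·120 = 24. Containment (⊇): the Bézout identity exhibits 24 as an element of (336, 120), giving (24) ⊆ (336, 120). Containment (⊆): since 24 | 336 and 24 | 120 (336 = 24·14, 120 = 24·5), every Z-linear combination of 336 and 120 is divisible by 24, so (336, 120) ⊆ (24). Therefore (336, 120) = (24), d = 24.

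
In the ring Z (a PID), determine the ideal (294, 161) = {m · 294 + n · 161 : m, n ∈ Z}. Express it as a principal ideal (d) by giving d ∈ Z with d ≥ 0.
In the PID Z, (a, b) is generated by gcd(a, b). Compute gcd(294, 161) with the extended Euclidean algorithm, tracking rows (r, s, t) with s·294 + t·161 = r:
  row A: (294, 1, 0)   [1·294 + 0·161 = 294]
  row B: (161, 0, 1)   [0·294 + 1·161 = 161]
  294 = 1·161 + 133   → row C = row A − 1·row B = (133, 1, −1)   [check: 1·294 − 1·161 = 133]
  161 = 1·133 + 28   → row D = row B − 1·row C = (28, −1, 2)   [check: −1·294 + 2·161 = 28]
  133 = 4·28 + 21   → row E = row C − 4·row D = (21, 5, −9)   [check: 5·294 − 9·161 = 21]
  28 = 1·21 + 7   → row F = row D − 1·row E = (7, −6, 11)   [check: −6·294 + 11·161 = 7]
  21 = 3·7 + 0   → remainder 0, stop. gcd = 7 (last nonzero row F).
So gcd(294, 161) = 7, with Bézout identity −6·294 + 11·161 = 7. Containment (⊇): the Bézout identity exhibits 7 as an element of (294, 161), giving (7) ⊆ (294, 161). Containment (⊆): since 7 | 294 and 7 | 161 (294 = 7·42, 161 = 7·23), every Z-linear combination of 294 and 161 is divisible by 7, so (294, 161) ⊆ (7). Therefore (294, 161) = (7), d = 7.

Final answer: (294, 161) = (7); d = 7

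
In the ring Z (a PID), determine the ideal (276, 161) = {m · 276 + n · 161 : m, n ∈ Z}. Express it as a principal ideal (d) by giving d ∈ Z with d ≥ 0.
(276, 161) = (23); d = 23

In the PID Z, (a, b) is generated by gcd(a, b). Compute gcd(276, 161) with the extended Euclidean algorithm, tracking rows (r, s, t) with s·276 + t·161 = r:
  row A: (276, 1, 0)   [1·276 + 0·161 = 276]
  row B: (161, 0, 1)   [0·276 + 1·161 = 161]
  276 = 1·161 + 115   → row C = row A − 1·row B = (115, 1, −1)   [check: 1·276 − 1·161 = 115]
  161 = 1·115 + 46   → row D = row B − 1·row C = (46, −1, 2)   [check: −1·276 + 2·161 = 46]
  115 = 2·46 + 23   → row E = row C − 2·row D = (23, 3, −5)   [check: 3·276 − 5·161 = 23]
  46 = 2·23 + 0   → remainder 0, stop. gcd = 23 (last nonzero row E).
So gcd(276, 161) = 23, with Bézout identity 3·276 − 5·161 = 23. Containment (⊇): the Bézout identity exhibits 23 as an element of (276, 161), giving (23) ⊆ (276, 161). Containment (⊆): since 23 | 276 and 23 | 161 (276 = 23·12, 161 = 23·7), every Z-linear combination of 276 and 161 is divisible by 23, so (276, 161) ⊆ (23). Therefore (276, 161) = (23), d = 23.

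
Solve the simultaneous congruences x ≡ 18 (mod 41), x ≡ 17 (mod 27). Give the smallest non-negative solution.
x ≡ 1043 (mod 1107); the representative in [0, 1107) is 1043

The moduli 41, 27 are pairwise coprime, so by the CRT there is a unique solution mod 41·27 = 1107.
Solve by successive substitution. Start with x ≡ 18 (mod 41).
  Combine with x ≡ 17 (mod 27): write x = 18 + 41·t and require 18 + 41·t ≡ 17 (mod 27), i.e. 41·t ≡ 17 − 18 ≡ 26 (mod 27). Since 41^(−1) ≡ 2 (mod 27) (41 ≡ 14 (mod 27)), t ≡ 2·26 ≡ 25 (mod 27). So x ≡ 18 + 41·25 = 1043 (mod 1107).
Unique solution in [0, 1107): x = 1043.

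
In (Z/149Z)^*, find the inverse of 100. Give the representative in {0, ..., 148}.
100^(−1) ≡ 76 (mod 149)

Apply the extended Euclidean algorithm to (149, 100), tracking rows (r, s, t) with s·149 + t·100 = r. Each division r_prev = q·r_cur + r_new produces the new row as (previous row) − q·(current row):
  row A: (149, 1, 0)   [1·149 + 0·100 = 149]
  row B: (100, 0, 1)   [0·149 + 1·100 = 100]
  149 = 1·100 + 49   → row C = row A − 1·row B = (49, 1, −1)   [check: 1·149 − 1·100 = 49]
  100 = 2·49 + 2   → row D = row B − 2·row C = (2, −2, 3)   [check: −2·149 + 3·100 = 2]
  49 = 24·2 + 1   → row E = row C − 24·row D = (1, 49, −73)   [check: 49·149 − 73·100 = 1]
  2 = 2·1 + 0   → remainder 0, stop. gcd = 1 (last nonzero row E).
The gcd is 1, so 100 is invertible mod 149. The last nonzero row gives 49·149 − 73·100 = 1, so t = −73. So 100^(−1) ≡ −73 ≡ 76 (mod 149). Verify: 100 · 76 = 7600 ≡ 1 (mod 149). ✓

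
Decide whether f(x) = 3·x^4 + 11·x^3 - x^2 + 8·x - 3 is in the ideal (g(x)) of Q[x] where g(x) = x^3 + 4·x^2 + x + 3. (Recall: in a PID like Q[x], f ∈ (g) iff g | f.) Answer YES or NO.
YES

In Q[x] the ideal (g) consists of all multiples of g, so f ∈ (g) iff g | f, i.e. iff the remainder of f on division by g is 0. Divide f by g (g is monic, so eliminate the leading term of the running remainder at each step):
  leading term 3·x^4: subtract (3·x)·g(x) = 3·x^4 + 12·x^3 + 3·x^2 + 9·x, leaving -x^3 - 4·x^2 - x - 3
  leading term -x^3: subtract (-1)·g(x) = -x^3 - 4·x^2 - x - 3, leaving 0
The remainder is 0, so f(x) = g(x) · h(x) with h(x) = 3·x - 1. Hence g | f, i.e. f ∈ (g).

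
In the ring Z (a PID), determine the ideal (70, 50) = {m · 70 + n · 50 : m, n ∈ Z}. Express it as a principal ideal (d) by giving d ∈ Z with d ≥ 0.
(70, 50) = (10); d = 10

In the PID Z, (a, b) is generated by gcd(a, b). Compute gcd(70, 50) with the extended Euclidean algorithm, tracking rows (r, s, t) with s·70 + t·50 = r:
  row A: (70, 1, 0)   [1·70 + 0·50 = 70]
  row B: (50, 0, 1)   [0·70 + 1·50 = 50]
  70 = 1·50 + 20   → row C = row A − 1·row B = (20, 1, −1)   [check: 1·70 − 1·50 = 20]
  50 = 2·20 + 10   → row D = row B − 2·row C = (10, −2, 3)   [check: −2·70 + 3·50 = 10]
  20 = 2·10 + 0   → remainder 0, stop. gcd = 10 (last nonzero row D).
So gcd(70, 50) = 10, with Bézout identity −2·70 + 3·50 = 10. Containment (⊇): the Bézout identity exhibits 10 as an element of (70, 50), giving (10) ⊆ (70, 50). Containment (⊆): since 10 | 70 and 10 | 50 (70 = 10·7, 50 = 10·5), every Z-linear combination of 70 and 50 is divisible by 10, so (70, 50) ⊆ (10). Therefore (70, 50) = (10), d = 10.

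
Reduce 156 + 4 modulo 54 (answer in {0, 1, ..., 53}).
Reduce the summands first: 156 ≡ 48 (mod 54), so 156 + 4 ≡ 48 + 4 (mod 54). 48 + 4 = 52; 52 = 0·54 + 52, so (156 + 4) mod 54 = 52.

Final answer: 52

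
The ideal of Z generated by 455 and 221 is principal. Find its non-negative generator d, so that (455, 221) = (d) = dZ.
(455, 221) = (13); d = 13

In the PID Z, (a, b) is generated by gcd(a, b). Compute gcd(455, 221) with the extended Euclidean algorithm, tracking rows (r, s, t) with s·455 + t·221 = r:
  row A: (455, 1, 0)   [1·455 + 0·221 = 455]
  row B: (221, 0, 1)   [0·455 + 1·221 = 221]
  455 = 2·221 + 13   → row C = row A − 2·row B = (13, 1, −2)   [check: 1·455 − 2·221 = 13]
  221 = 17·13 + 0   → remainder 0, stop. gcd = 13 (last nonzero row C).
So gcd(455, 221) = 13, with Bézout identity 1·455 − 2·221 = 13. Containment (⊇): the Bézout identity exhibits 13 as an element of (455, 221), giving (13) ⊆ (455, 221). Containment (⊆): since 13 | 455 and 13 | 221 (455 = 13·35, 221 = 13·17), every Z-linear combination of 455 and 221 is divisible by 13, so (455, 221) ⊆ (13). Therefore (455, 221) = (13), d = 13.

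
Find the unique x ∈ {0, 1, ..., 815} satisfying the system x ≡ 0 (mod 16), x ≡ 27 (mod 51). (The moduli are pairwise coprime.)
The moduli 16, 51 are pairwise coprime, so by the CRT there is a unique solution mod 16·51 = 816.
Solve by successive substitution. Start with x ≡ 0 (mod 16).
  Combine with x ≡ 27 (mod 51): write x = 16·t and require 16·t ≡ 27 (mod 51). Since 16^(−1) ≡ 16 (mod 51), t ≡ 16·27 ≡ 24 (mod 51). So x ≡ 16·24 = 384 (mod 816).
Unique solution in [0, 816): x = 384.

Final answer: x ≡ 384 (mod 816); the representative in [0, 816) is 384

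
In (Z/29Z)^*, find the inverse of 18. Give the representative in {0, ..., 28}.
18^(−1) ≡ 21 (mod 29)

Apply the extended Euclidean algorithm to (29, 18), tracking rows (r, s, t) with s·29 + t·18 = r. Each division r_prev = q·r_cur + r_new produces the new row as (previous row) − q·(current row):
  row A: (29, 1, 0)   [1·29 + 0·18 = 29]
  row B: (18, 0, 1)   [0·29 + 1·18 = 18]
  29 = 1·18 + 11   → row C = row A − 1·row B = (11, 1, −1)   [check: 1·29 − 1·18 = 11]
  18 = 1·11 + 7   → row D = row B − 1·row C = (7, −1, 2)   [check: −1·29 + 2·18 = 7]
  11 = 1·7 + 4   → row E = row C − 1·row D = (4, 2, −3)   [check: 2·29 − 3·18 = 4]
  7 = 1·4 + 3   → row F = row D − 1·row E = (3, −3, 5)   [check: −3·29 + 5·18 = 3]
  4 = 1·3 + 1   → row G = row E − 1·row F = (1, 5, −8)   [check: 5·29 − 8·18 = 1]
  3 = 3·1 + 0   → remainder 0, stop. gcd = 1 (last nonzero row G).
The gcd is 1, so 18 is invertible mod 29. The last nonzero row gives 5·29 − 8·18 = 1, so t = −8. So 18^(−1) ≡ −8 ≡ 21 (mod 29). Verify: 18 · 21 = 378 ≡ 1 (mod 29). ✓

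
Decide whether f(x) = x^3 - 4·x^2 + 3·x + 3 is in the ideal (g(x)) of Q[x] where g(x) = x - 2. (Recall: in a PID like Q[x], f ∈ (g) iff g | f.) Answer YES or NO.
NO

In Q[x] the ideal (g) consists of all multiples of g, so f ∈ (g) iff g | f, i.e. iff the remainder of f on division by g is 0. Divide f by g (g is monic, so eliminate the leading term of the running remainder at each step):
  leading term x^3: subtract (x^2)·g(x) = x^3 - 2·x^2, leaving -2·x^2 + 3·x + 3
  leading term -2·x^2: subtract (-2·x)·g(x) = -2·x^2 + 4·x, leaving 3 - x
  leading term -x: subtract (-1)·g(x) = 2 - x, leaving 1
The remainder r(x) = 1 ≠ 0 (and deg r < deg g), so g ∤ f, i.e. f ∉ (g).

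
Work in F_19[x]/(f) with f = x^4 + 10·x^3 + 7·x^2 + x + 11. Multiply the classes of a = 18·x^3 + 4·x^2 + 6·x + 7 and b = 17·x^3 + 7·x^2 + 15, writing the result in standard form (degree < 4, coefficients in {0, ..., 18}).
Multiply as integer polynomials: a · b = 306·x^6 + 194·x^5 + 130·x^4 + 431·x^3 + 109·x^2 + 90·x + 105. Reducing coefficients mod 19: a · b ≡ 2·x^6 + 4·x^5 + 16·x^4 + 13·x^3 + 14·x^2 + 14·x + 10. Now divide by f(x) = x^4 + 10·x^3 + 7·x^2 + x + 11 in F_19[x], eliminating the leading term at each step:
  leading term 2·x^6: subtract (2·x^2)·f(x) = 2·x^6 + x^5 + 14·x^4 + 2·x^3 + 3·x^2, leaving 3·x^5 + 2·x^4 + 11·x^3 + 11·x^2 + 14·x + 10 (coefficients mod 19)
  leading term 3·x^5: subtract (3·x)·f(x) = 3·x^5 + 11·x^4 + 2·x^3 + 3·x^2 + 14·x, leaving 10·x^4 + 9·x^3 + 8·x^2 + 10 (coefficients mod 19)
  leading term 10·x^4: subtract (10)·f(x) = 10·x^4 + 5·x^3 + 13·x^2 + 10·x + 15, leaving 4·x^3 + 14·x^2 + 9·x + 14 (coefficients mod 19)
The degree is now < 4, so this is the remainder. Hence a · b ≡ 4·x^3 + 14·x^2 + 9·x + 14 in F_19[x]/(f).

Final answer: a · b ≡ 4·x^3 + 14·x^2 + 9·x + 14 (mod f(x))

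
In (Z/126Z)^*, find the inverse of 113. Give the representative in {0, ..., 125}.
113^(−1) ≡ 29 (mod 126)

Apply the extended Euclidean algorithm to (126, 113), tracking rows (r, s, t) with s·126 + t·113 = r. Each division r_prev = q·r_cur + r_new produces the new row as (previous row) − q·(current row):
  row A: (126, 1, 0)   [1·126 + 0·113 = 126]
  row B: (113, 0, 1)   [0·126 + 1·113 = 113]
  126 = 1·113 + 13   → row C = row A − 1·row B = (13, 1, −1)   [check: 1·126 − 1·113 = 13]
  113 = 8·13 + 9   → row D = row B − 8·row C = (9, −8, 9)   [check: −8·126 + 9·113 = 9]
  13 = 1·9 + 4   → row E = row C − 1·row D = (4, 9, −10)   [check: 9·126 − 10·113 = 4]
  9 = 2·4 + 1   → row F = row D − 2·row E = (1, −26, 29)   [check: −26·126 + 29·113 = 1]
  4 = 4·1 + 0   → remainder 0, stop. gcd = 1 (last nonzero row F).
The gcd is 1, so 113 is invertible mod 126. The last nonzero row gives −26·126 + 29·113 = 1, so t = 29. So 113^(−1) ≡ 29 (mod 126). Verify: 113 · 29 = 3277 ≡ 1 (mod 126). ✓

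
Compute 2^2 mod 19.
4

Use repeated squaring. Binary(2) = 10. Walk through the bits of the exponent 2 left-to-right: at each bit after the leading one, square the running value, then multiply by 2 if the bit is 1 (always reducing mod 19):
  bit 1 = 1 (leading): start with 2.
  bit 2 = 0: square 2^2 = 4 (mod 19).
Final value: 2^2 ≡ 4 (mod 19).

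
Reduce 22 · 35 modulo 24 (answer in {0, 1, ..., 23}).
Reduce the factors first: 35 ≡ 11 (mod 24), so 22 · 35 ≡ 22 · 11 (mod 24). 22 · 11 = 242. Dividing by 24: 242 = 10·24 + 2. So (22 · 35) mod 24 = 2.

Final answer: 2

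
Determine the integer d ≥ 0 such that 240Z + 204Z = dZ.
In the PID Z, (a, b) is generated by gcd(a, b). Compute gcd(240, 204) with the extended Euclidean algorithm, tracking rows (r, s, t) with s·240 + t·204 = r:
  row A: (240, 1, 0)   [1·240 + 0·204 = 240]
  row B: (204, 0, 1)   [0·240 + 1·204 = 204]
  240 = 1·204 + 36   → row C = row A − 1·row B = (36, 1, −1)   [check: 1·240 − 1·204 = 36]
  204 = 5·36 + 24   → row D = row B − 5·row C = (24, −5, 6)   [check: −5·240 + 6·204 = 24]
  36 = 1·24 + 12   → row E = row C − 1·row D = (12, 6, −7)   [check: 6·240 − 7·204 = 12]
  24 = 2·12 + 0   → remainder 0, stop. gcd = 12 (last nonzero row E).
So gcd(240, 204) = 12, with Bézout identity 6·240 − 7·204 = 12. Containment (⊇): the Bézout identity exhibits 12 as an element of (240, 204), giving (12) ⊆ (240, 204). Containment (⊆): since 12 | 240 and 12 | 204 (240 = 12·20, 204 = 12·17), every Z-linear combination of 240 and 204 is divisible by 12, so (240, 204) ⊆ (12). Therefore (240, 204) = (12), d = 12.

Final answer: (240, 204) = (12); d = 12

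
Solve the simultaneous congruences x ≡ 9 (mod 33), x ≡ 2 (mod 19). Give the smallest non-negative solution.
x ≡ 306 (mod 627); the representative in [0, 627) is 306

The moduli 33, 19 are pairwise coprime, so by the CRT there is a unique solution mod 33·19 = 627.
Solve by successive substitution. Start with x ≡ 9 (mod 33).
  Combine with x ≡ 2 (mod 19): write x = 9 + 33·t and require 9 + 33·t ≡ 2 (mod 19), i.e. 33·t ≡ 2 − 9 ≡ 12 (mod 19). Since 33^(−1) ≡ 15 (mod 19) (33 ≡ 14 (mod 19)), t ≡ 15·12 ≡ 9 (mod 19). So x ≡ 9 + 33·9 = 306 (mod 627).
Unique solution in [0, 627): x = 306.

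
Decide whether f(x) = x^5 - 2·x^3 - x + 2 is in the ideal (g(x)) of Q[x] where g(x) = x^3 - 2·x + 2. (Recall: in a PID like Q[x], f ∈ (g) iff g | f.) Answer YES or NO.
NO

In Q[x] the ideal (g) consists of all multiples of g, so f ∈ (g) iff g | f, i.e. iff the remainder of f on division by g is 0. Divide f by g (g is monic, so eliminate the leading term of the running remainder at each step):
  leading term x^5: subtract (x^2)·g(x) = x^5 - 2·x^3 + 2·x^2, leaving -2·x^2 - x + 2
The remainder r(x) = -2·x^2 - x + 2 ≠ 0 (and deg r < deg g), so g ∤ f, i.e. f ∉ (g).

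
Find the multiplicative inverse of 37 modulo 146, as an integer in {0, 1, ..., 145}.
37^(−1) ≡ 75 (mod 146)

Apply the extended Euclidean algorithm to (146, 37), tracking rows (r, s, t) with s·146 + t·37 = r. Each division r_prev = q·r_cur + r_new produces the new row as (previous row) − q·(current row):
  row A: (146, 1, 0)   [1·146 + 0·37 = 146]
  row B: (37, 0, 1)   [0·146 + 1·37 = 37]
  146 = 3·37 + 35   → row C = row A − 3·row B = (35, 1, −3)   [check: 1·146 − 3·37 = 35]
  37 = 1·35 + 2   → row D = row B − 1·row C = (2, −1, 4)   [check: −1·146 + 4·37 = 2]
  35 = 17·2 + 1   → row E = row C − 17·row D = (1, 18, −71)   [check: 18·146 − 71·37 = 1]
  2 = 2·1 + 0   → remainder 0, stop. gcd = 1 (last nonzero row E).
The gcd is 1, so 37 is invertible mod 146. The last nonzero row gives 18·146 − 71·37 = 1, so t = −71. So 37^(−1) ≡ −71 ≡ 75 (mod 146). Verify: 37 · 75 = 2775 ≡ 1 (mod 146). ✓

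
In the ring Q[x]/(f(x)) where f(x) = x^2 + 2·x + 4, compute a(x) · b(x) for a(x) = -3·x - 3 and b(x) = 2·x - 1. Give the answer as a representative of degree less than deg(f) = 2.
a · b ≡ 9·x + 27 (mod f(x))

First multiply in Q[x] without reducing: a · b = -6·x^2 - 3·x + 3. Now divide by f(x) = x^2 + 2·x + 4, eliminating the leading term at each step:
  leading term -6·x^2: subtract (-6)·f(x) = -6·x^2 - 12·x - 24, leaving 9·x + 27
The degree is now < 2, so this is the remainder. Hence a · b ≡ 9·x + 27 in Q[x]/(f).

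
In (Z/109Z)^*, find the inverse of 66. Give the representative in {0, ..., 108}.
66^(−1) ≡ 38 (mod 109)

Apply the extended Euclidean algorithm to (109, 66), tracking rows (r, s, t) with s·109 + t·66 = r. Each division r_prev = q·r_cur + r_new produces the new row as (previous row) − q·(current row):
  row A: (109, 1, 0)   [1·109 + 0·66 = 109]
  row B: (66, 0, 1)   [0·109 + 1·66 = 66]
  109 = 1·66 + 43   → row C = row A − 1·row B = (43, 1, −1)   [check: 1·109 − 1·66 = 43]
  66 = 1·43 + 23   → row D = row B − 1·row C = (23, −1, 2)   [check: −1·109 + 2·66 = 23]
  43 = 1·23 + 20   → row E = row C − 1·row D = (20, 2, −3)   [check: 2·109 − 3·66 = 20]
  23 = 1·20 + 3   → row F = row D − 1·row E = (3, −3, 5)   [check: −3·109 + 5·66 = 3]
  20 = 6·3 + 2   → row G = row E − 6·row F = (2, 20, −33)   [check: 20·109 − 33·66 = 2]
  3 = 1·2 + 1   → row H = row F − 1·row G = (1, −23, 38)   [check: −23·109 + 38·66 = 1]
  2 = 2·1 + 0   → remainder 0, stop. gcd = 1 (last nonzero row H).
The gcd is 1, so 66 is invertible mod 109. The last nonzero row gives −23·109 + 38·66 = 1, so t = 38. So 66^(−1) ≡ 38 (mod 109). Verify: 66 · 38 = 2508 ≡ 1 (mod 109). ✓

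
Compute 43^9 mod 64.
Use repeated squaring. Binary(9) = 1001. Walk through the bits of the exponent 9 left-to-right: at each bit after the leading one, square the running value, then multiply by 43 if the bit is 1 (always reducing mod 64):
  bit 1 = 1 (leading): start with 43.
  bit 2 = 0: square 43^2 = 1849 ≡ 57 (mod 64).
  bit 3 = 0: square 57^2 = 3249 ≡ 49 (mod 64).
  bit 4 = 1: square 49^2 = 2401 ≡ 33; bit is 1, so multiply 33·43 = 1419 ≡ 11 (mod 64).
Final value: 43^9 ≡ 11 (mod 64).

Final answer: 11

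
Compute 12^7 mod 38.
12

Use repeated squaring. Binary(7) = 111. Walk through the bits of the exponent 7 left-to-right: at each bit after the leading one, square the running value, then multiply by 12 if the bit is 1 (always reducing mod 38):
  bit 1 = 1 (leading): start with 12.
  bit 2 = 1: square 12^2 = 144 ≡ 30; bit is 1, so multiply 30·12 = 360 ≡ 18 (mod 38).
  bit 3 = 1: square 18^2 = 324 ≡ 20; bit is 1, so multiply 20·12 = 240 ≡ 12 (mod 38).
Final value: 12^7 ≡ 12 (mod 38).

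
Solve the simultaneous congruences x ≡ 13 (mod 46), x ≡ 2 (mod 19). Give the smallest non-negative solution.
The moduli 46, 19 are pairwise coprime, so by the CRT there is a unique solution mod 46·19 = 874.
Solve by successive substitution. Start with x ≡ 13 (mod 46).
  Combine with x ≡ 2 (mod 19): write x = 13 + 46·t and require 13 + 46·t ≡ 2 (mod 19), i.e. 46·t ≡ 2 − 13 ≡ 8 (mod 19). Since 46^(−1) ≡ 12 (mod 19) (46 ≡ 8 (mod 19)), t ≡ 12·8 ≡ 1 (mod 19). So x ≡ 13 + 46·1 = 59 (mod 874).
Unique solution in [0, 874): x = 59.

Final answer: x ≡ 59 (mod 874); the representative in [0, 874) is 59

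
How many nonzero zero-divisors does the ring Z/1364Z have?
In Z/1364Z each nonzero element is either a unit (gcd with 1364 is 1) or a zero-divisor (gcd > 1). The number of units is φ(1364): factorise 1364 = 2^2 · 11 · 31, so φ(1364) = (2^2 − 2^1) · (11 − 1) · (31 − 1) = 2 · 10 · 30 = 600. The nonzero elements number 1364 − 1 = 1363. Hence the nonzero zero-divisors number 1363 − 600 = 763.

Final answer: Z/1364Z has 763 nonzero zero-divisors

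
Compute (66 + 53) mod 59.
1

Reduce the summands first: 66 ≡ 7 (mod 59), so 66 + 53 ≡ 7 + 53 (mod 59). 7 + 53 = 60; 60 = 1·59 + 1, so (66 + 53) mod 59 = 1.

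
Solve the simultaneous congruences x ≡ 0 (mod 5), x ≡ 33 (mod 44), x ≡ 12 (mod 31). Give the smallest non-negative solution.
x ≡ 2585 (mod 6820); the representative in [0, 6820) is 2585

The moduli 5, 44, 31 are pairwise coprime, so by the CRT there is a unique solution mod 5·44·31 = 6820.
Solve by successive substitution. Start with x ≡ 0 (mod 5).
  Combine with x ≡ 33 (mod 44): write x = 5·t and require 5·t ≡ 33 (mod 44). Since 5^(−1) ≡ 9 (mod 44), t ≡ 9·33 ≡ 33 (mod 44). So x ≡ 5·33 = 165 (mod 220).
  Combine with x ≡ 12 (mod 31): write x = 165 + 220·t and require 165 + 220·t ≡ 12 (mod 31), i.e. 220·t ≡ 12 − 165 ≡ 2 (mod 31). Since 220^(−1) ≡ 21 (mod 31) (220 ≡ 3 (mod 31)), t ≡ 21·2 ≡ 11 (mod 31). So x ≡ 165 + 220·11 = 2585 (mod 6820).
Unique solution in [0, 6820): x = 2585.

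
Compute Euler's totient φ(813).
φ is multiplicative, with φ(p^e) = p^e − p^(e−1). Factorise 813 = 3 · 271. Then
  φ(813) = (3 − 1) · (271 − 1) = 2 · 270 = 540.

Final answer: φ(813) = 540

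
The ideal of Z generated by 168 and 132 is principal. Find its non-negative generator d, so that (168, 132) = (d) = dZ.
(168, 132) = (12); d = 12

In the PID Z, (a, b) is generated by gcd(a, b). Compute gcd(168, 132) with the extended Euclidean algorithm, tracking rows (r, s, t) with s·168 + t·132 = r:
  row A: (168, 1, 0)   [1·168 + 0·132 = 168]
  row B: (132, 0, 1)   [0·168 + 1·132 = 132]
  168 = 1·132 + 36   → row C = row A − 1·row B = (36, 1, −1)   [check: 1·168 − 1·132 = 36]
  132 = 3·36 + 24   → row D = row B − 3·row C = (24, −3, 4)   [check: −3·168 + 4·132 = 24]
  36 = 1·24 + 12   → row E = row C − 1·row D = (12, 4, −5)   [check: 4·168 − 5·132 = 12]
  24 = 2·12 + 0   → remainder 0, stop. gcd = 12 (last nonzero row E).
So gcd(168, 132) = 12, with Bézout identity 4·168 − 5·132 = 12. Containment (⊇): the Bézout identity exhibits 12 as an element of (168, 132), giving (12) ⊆ (168, 132). Containment (⊆): since 12 | 168 and 12 | 132 (168 = 12·14, 132 = 12·11), every Z-linear combination of 168 and 132 is divisible by 12, so (168, 132) ⊆ (12). Therefore (168, 132) = (12), d = 12.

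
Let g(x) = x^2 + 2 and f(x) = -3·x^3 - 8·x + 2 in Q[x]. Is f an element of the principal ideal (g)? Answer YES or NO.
NO

In Q[x] the ideal (g) consists of all multiples of g, so f ∈ (g) iff g | f, i.e. iff the remainder of f on division by g is 0. Divide f by g (g is monic, so eliminate the leading term of the running remainder at each step):
  leading term -3·x^3: subtract (-3·x)·g(x) = -3·x^3 - 6·x, leaving 2 - 2·x
The remainder r(x) = 2 - 2·x ≠ 0 (and deg r < deg g), so g ∤ f, i.e. f ∉ (g).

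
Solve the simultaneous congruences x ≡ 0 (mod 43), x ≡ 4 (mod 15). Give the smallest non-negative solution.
The moduli 43, 15 are pairwise coprime, so by the CRT there is a unique solution mod 43·15 = 645.
Solve by successive substitution. Start with x ≡ 0 (mod 43).
  Combine with x ≡ 4 (mod 15): write x = 43·t and require 43·t ≡ 4 (mod 15). Since 43^(−1) ≡ 7 (mod 15) (43 ≡ 13 (mod 15)), t ≡ 7·4 ≡ 13 (mod 15). So x ≡ 43·13 = 559 (mod 645).
Unique solution in [0, 645): x = 559.

Final answer: x ≡ 559 (mod 645); the representative in [0, 645) is 559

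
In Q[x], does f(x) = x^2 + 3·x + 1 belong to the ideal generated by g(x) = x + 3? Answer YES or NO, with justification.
In Q[x] the ideal (g) consists of all multiples of g, so f ∈ (g) iff g | f, i.e. iff the remainder of f on division by g is 0. Divide f by g (g is monic, so eliminate the leading term of the running remainder at each step):
  leading term x^2: subtract (x)·g(x) = x^2 + 3·x, leaving 1
The remainder r(x) = 1 ≠ 0 (and deg r < deg g), so g ∤ f, i.e. f ∉ (g).

Final answer: NO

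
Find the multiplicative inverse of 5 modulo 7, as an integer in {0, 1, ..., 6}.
Apply the extended Euclidean algorithm to (7, 5), tracking rows (r, s, t) with s·7 + t·5 = r. Each division r_prev = q·r_cur + r_new produces the new row as (previous row) − q·(current row):
  row A: (7, 1, 0)   [1·7 + 0·5 = 7]
  row B: (5, 0, 1)   [0·7 + 1·5 = 5]
  7 = 1·5 + 2   → row C = row A − 1·row B = (2, 1, −1)   [check: 1·7 − 1·5 = 2]
  5 = 2·2 + 1   → row D = row B − 2·row C = (1, −2, 3)   [check: −2·7 + 3·5 = 1]
  2 = 2·1 + 0   → remainder 0, stop. gcd = 1 (last nonzero row D).
The gcd is 1, so 5 is invertible mod 7. The last nonzero row gives −2·7 + 3·5 = 1, so t = 3. So 5^(−1) ≡ 3 (mod 7). Verify: 5 · 3 = 15 ≡ 1 (mod 7). ✓

Final answer: 5^(−1) ≡ 3 (mod 7)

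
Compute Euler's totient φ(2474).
φ(2474) = 1236

φ is multiplicative, with φ(p^e) = p^e − p^(e−1). Factorise 2474 = 2 · 1237. Then
  φ(2474) = (2 − 1) · (1237 − 1) = 1 · 1236 = 1236.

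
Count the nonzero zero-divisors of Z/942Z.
In Z/942Z each nonzero element is either a unit (gcd with 942 is 1) or a zero-divisor (gcd > 1). The number of units is φ(942): factorise 942 = 2 · 3 · 157, so φ(942) = (2 − 1) · (3 − 1) · (157 − 1) = 1 · 2 · 156 = 312. The nonzero elements number 942 − 1 = 941. Hence the nonzero zero-divisors number 941 − 312 = 629.

Final answer: Z/942Z has 629 nonzero zero-divisors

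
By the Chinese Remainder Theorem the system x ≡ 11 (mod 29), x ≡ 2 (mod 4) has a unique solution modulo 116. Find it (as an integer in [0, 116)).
x ≡ 98 (mod 116); the representative in [0, 116) is 98

The moduli 29, 4 are pairwise coprime, so by the CRT there is a unique solution mod 29·4 = 116.
Solve by successive substitution. Start with x ≡ 11 (mod 29).
  Combine with x ≡ 2 (mod 4): write x = 11 + 29·t and require 11 + 29·t ≡ 2 (mod 4), i.e. 29·t ≡ 2 − 11 ≡ 3 (mod 4). Since 29^(−1) ≡ 1 (mod 4) (29 ≡ 1 (mod 4)), t ≡ 1·3 ≡ 3 (mod 4). So x ≡ 11 + 29·3 = 98 (mod 116).
Unique solution in [0, 116): x = 98.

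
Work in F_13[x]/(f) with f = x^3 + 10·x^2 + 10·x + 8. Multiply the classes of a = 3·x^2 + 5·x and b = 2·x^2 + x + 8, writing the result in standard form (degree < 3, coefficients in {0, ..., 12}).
a · b ≡ 10·x^2 + 7·x + 12 (mod f(x))

Multiply as integer polynomials: a · b = 6·x^4 + 13·x^3 + 29·x^2 + 40·x. Reducing coefficients mod 13: a · b ≡ 6·x^4 + 3·x^2 + x. Now divide by f(x) = x^3 + 10·x^2 + 10·x + 8 in F_13[x], eliminating the leading term at each step:
  leading term 6·x^4: subtract (6·x)·f(x) = 6·x^4 + 8·x^3 + 8·x^2 + 9·x, leaving 5·x^3 + 8·x^2 + 5·x (coefficients mod 13)
  leading term 5·x^3: subtract (5)·f(x) = 5·x^3 + 11·x^2 + 11·x + 1, leaving 10·x^2 + 7·x + 12 (coefficients mod 13)
The degree is now < 3, so this is the remainder. Hence a · b ≡ 10·x^2 + 7·x + 12 in F_13[x]/(f).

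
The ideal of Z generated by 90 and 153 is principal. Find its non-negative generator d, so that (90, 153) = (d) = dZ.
(90, 153) = (9); d = 9

In the PID Z, (a, b) is generated by gcd(a, b). Compute gcd(153, 90) with the extended Euclidean algorithm, tracking rows (r, s, t) with s·153 + t·90 = r:
  row A: (153, 1, 0)   [1·153 + 0·90 = 153]
  row B: (90, 0, 1)   [0·153 + 1·90 = 90]
  153 = 1·90 + 63   → row C = row A − 1·row B = (63, 1, −1)   [check: 1·153 − 1·90 = 63]
  90 = 1·63 + 27   → row D = row B − 1·row C = (27, −1, 2)   [check: −1·153 + 2·90 = 27]
  63 = 2·27 + 9   → row E = row C − 2·row D = (9, 3, −5)   [check: 3·153 − 5·90 = 9]
  27 = 3·9 + 0   → remainder 0, stop. gcd = 9 (last nonzero row E).
So gcd(90, 153) = 9, with Bézout identity 3·153 − 5·90 = 9. Containment (⊇): the Bézout identity exhibits 9 as an element of (90, 153), giving (9) ⊆ (90, 153). Containment (⊆): since 9 | 90 and 9 | 153 (90 = 9·10, 153 = 9·17), every Z-linear combination of 90 and 153 is divisible by 9, so (90, 153) ⊆ (9). Therefore (90, 153) = (9), d = 9.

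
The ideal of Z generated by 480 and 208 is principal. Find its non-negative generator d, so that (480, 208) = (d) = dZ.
In the PID Z, (a, b) is generated by gcd(a, b). Compute gcd(480, 208) with the extended Euclidean algorithm, tracking rows (r, s, t) with s·480 + t·208 = r:
  row A: (480, 1, 0)   [1·480 + 0·208 = 480]
  row B: (208, 0, 1)   [0·480 + 1·208 = 208]
  480 = 2·208 + 64   → row C = row A − 2·row B = (64, 1, −2)   [check: 1·480 − 2·208 = 64]
  208 = 3·64 + 16   → row D = row B − 3·row C = (16, −3, 7)   [check: −3·480 + 7·208 = 16]
  64 = 4·16 + 0   → remainder 0, stop. gcd = 16 (last nonzero row D).
So gcd(480, 208) = 16, with Bézout identity −3·480 + 7·208 = 16. Containment (⊇): the Bézout identity exhibits 16 as an element of (480, 208), giving (16) ⊆ (480, 208). Containment (⊆): since 16 | 480 and 16 | 208 (480 = 16·30, 208 = 16·13), every Z-linear combination of 480 and 208 is divisible by 16, so (480, 208) ⊆ (16). Therefore (480, 208) = (16), d = 16.

Final answer: (480, 208) = (16); d = 16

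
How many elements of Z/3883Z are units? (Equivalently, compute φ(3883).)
An element a ∈ Z/3883Z is a unit iff gcd(a, 3883) = 1, so the number of units is φ(3883). φ is multiplicative, with φ(p^e) = p^e − p^(e−1). Factorise 3883 = 11 · 353. Then
  φ(3883) = (11 − 1) · (353 − 1) = 10 · 352 = 3520.

Final answer: Z/3883Z has φ(3883) = 3520 units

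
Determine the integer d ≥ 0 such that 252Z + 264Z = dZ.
In the PID Z, (a, b) is generated by gcd(a, b). Compute gcd(264, 252) with the extended Euclidean algorithm, tracking rows (r, s, t) with s·264 + t·252 = r:
  row A: (264, 1, 0)   [1·264 + 0·252 = 264]
  row B: (252, 0, 1)   [0·264 + 1·252 = 252]
  264 = 1·252 + 12   → row C = row A − 1·row B = (12, 1, −1)   [check: 1·264 − 1·252 = 12]
  252 = 21·12 + 0   → remainder 0, stop. gcd = 12 (last nonzero row C).
So gcd(252, 264) = 12, with Bézout identity 1·264 − 1·252 = 12. Containment (⊇): the Bézout identity exhibits 12 as an element of (252, 264), giving (12) ⊆ (252, 264). Containment (⊆): since 12 | 252 and 12 | 264 (252 = 12·21, 264 = 12·22), every Z-linear combination of 252 and 264 is divisible by 12, so (252, 264) ⊆ (12). Therefore (252, 264) = (12), d = 12.

Final answer: (252, 264) = (12); d = 12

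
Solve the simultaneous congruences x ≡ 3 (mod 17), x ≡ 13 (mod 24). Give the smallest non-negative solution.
x ≡ 37 (mod 408); the representative in [0, 408) is 37

The moduli 17, 24 are pairwise coprime, so by the CRT there is a unique solution mod 17·24 = 408.
Solve by successive substitution. Start with x ≡ 3 (mod 17).
  Combine with x ≡ 13 (mod 24): write x = 3 + 17·t and require 3 + 17·t ≡ 13 (mod 24), i.e. 17·t ≡ 13 − 3 ≡ 10 (mod 24). Since 17^(−1) ≡ 17 (mod 24), t ≡ 17·10 ≡ 2 (mod 24). So x ≡ 3 + 17·2 = 37 (mod 408).
Unique solution in [0, 408): x = 37.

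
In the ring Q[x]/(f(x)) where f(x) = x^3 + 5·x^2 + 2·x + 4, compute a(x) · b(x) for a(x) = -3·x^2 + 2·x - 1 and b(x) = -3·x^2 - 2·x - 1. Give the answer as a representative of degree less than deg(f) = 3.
First multiply in Q[x] without reducing: a · b = 9·x^4 + 2·x^2 + 1. Now divide by f(x) = x^3 + 5·x^2 + 2·x + 4, eliminating the leading term at each step:
  leading term 9·x^4: subtract (9·x)·f(x) = 9·x^4 + 45·x^3 + 18·x^2 + 36·x, leaving -45·x^3 - 16·x^2 - 36·x + 1
  leading term -45·x^3: subtract (-45)·f(x) = -45·x^3 - 225·x^2 - 90·x - 180, leaving 209·x^2 + 54·x + 181
The degree is now < 3, so this is the remainder. Hence a · b ≡ 209·x^2 + 54·x + 181 in Q[x]/(f).

Final answer: a · b ≡ 209·x^2 + 54·x + 181 (mod f(x))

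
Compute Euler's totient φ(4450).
φ is multiplicative, with φ(p^e) = p^e − p^(e−1). Factorise 4450 = 2 · 5^2 · 89. Then
  φ(4450) = (2 − 1) · (5^2 − 5^1) · (89 − 1) = 1 · 20 · 88 = 1760.

Final answer: φ(4450) = 1760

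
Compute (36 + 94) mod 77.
53

Reduce the summands first: 94 ≡ 17 (mod 77), so 36 + 94 ≡ 36 + 17 (mod 77). 36 + 17 = 53; 53 = 0·77 + 53, so (36 + 94) mod 77 = 53.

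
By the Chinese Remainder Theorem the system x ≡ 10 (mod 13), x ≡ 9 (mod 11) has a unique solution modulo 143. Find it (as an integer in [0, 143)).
x ≡ 75 (mod 143); the representative in [0, 143) is 75

The moduli 13, 11 are pairwise coprime, so by the CRT there is a unique solution mod 13·11 = 143.
Solve by successive substitution. Start with x ≡ 10 (mod 13).
  Combine with x ≡ 9 (mod 11): write x = 10 + 13·t and require 10 + 13·t ≡ 9 (mod 11), i.e. 13·t ≡ 9 − 10 ≡ 10 (mod 11). Since 13^(−1) ≡ 6 (mod 11) (13 ≡ 2 (mod 11)), t ≡ 6·10 ≡ 5 (mod 11). So x ≡ 10 + 13·5 = 75 (mod 143).
Unique solution in [0, 143): x = 75.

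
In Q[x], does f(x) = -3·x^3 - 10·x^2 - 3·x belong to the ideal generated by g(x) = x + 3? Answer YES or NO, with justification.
In Q[x] the ideal (g) consists of all multiples of g, so f ∈ (g) iff g | f, i.e. iff the remainder of f on division by g is 0. Divide f by g (g is monic, so eliminate the leading term of the running remainder at each step):
  leading term -3·x^3: subtract (-3·x^2)·g(x) = -3·x^3 - 9·x^2, leaving -x^2 - 3·x
  leading term -x^2: subtract (-x)·g(x) = -x^2 - 3·x, leaving 0
The remainder is 0, so f(x) = g(x) · h(x) with h(x) = -3·x^2 - x. Hence g | f, i.e. f ∈ (g).

Final answer: YES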